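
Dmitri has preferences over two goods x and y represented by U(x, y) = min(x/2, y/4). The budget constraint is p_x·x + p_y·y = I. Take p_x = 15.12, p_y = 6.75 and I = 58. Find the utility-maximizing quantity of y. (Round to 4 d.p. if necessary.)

y* = 4.0531

Demand: x*(p_x,p_y,I) = 2·I/(2·p_x + 4·p_y), y* = 4·I/(2·p_x + 4·p_y).
Here 2·15.12 + 4·6.75 = 57.24, giving y* = 4.0531.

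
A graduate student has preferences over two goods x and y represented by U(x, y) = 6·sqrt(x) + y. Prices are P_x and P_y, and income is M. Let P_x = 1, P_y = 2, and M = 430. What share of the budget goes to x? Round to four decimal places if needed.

Utility is quasi-linear in y; the FOC for x is 3/√x = P_x/P_y.
Solve: √x = 3·P_y/P_x, so x*(P_x,P_y) = (3·P_y/P_x)², and y* = (M − P_x·x*)/P_y.
Plugging in: x* = (3·2/1)² = 36, y* = 197.
Expenditure on x: 1·36 = 36; share = 0.0837.

share on x = 0.0837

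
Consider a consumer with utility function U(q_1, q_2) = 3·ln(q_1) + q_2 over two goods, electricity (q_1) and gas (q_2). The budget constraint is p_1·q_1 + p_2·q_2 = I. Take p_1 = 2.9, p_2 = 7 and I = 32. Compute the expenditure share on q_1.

share on q_1 = 0.6562

Set MRS = p_1/p_2: (3/q_1)/1 = p_1/p_2.
So q_1*(p_1,p_2) = 3·p_2/p_1, independent of income; and q_2* = (I − 3·p_2)/p_2.
At the given prices: q_1* = 3·7/2.9 = 7.2414, and q_2* = 1.5714.
Expenditure on q_1: 2.9·7.2414 = 21; share = 0.6562.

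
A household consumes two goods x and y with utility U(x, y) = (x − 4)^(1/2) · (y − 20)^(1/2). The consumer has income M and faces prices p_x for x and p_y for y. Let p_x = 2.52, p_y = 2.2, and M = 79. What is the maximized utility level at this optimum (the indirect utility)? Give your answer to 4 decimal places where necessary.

V = 5.2918

This is Cobb-Douglas in (x−4, y−20): tangency gives 0.5·p_y·(y−20) = 0.5·p_x·(x−4).
Substituting into the budget: x* = 4 + 0.5·(M − 4·p_x − 20·p_y)/p_x, and y* = 20 + 0.5·(…)/p_y.
Discretionary income = 79 − 4·2.52 − 20·2.2 = 24.92; x* = 4 + 0.5·24.92/2.52 = 8.9444; y* = 20 + 0.5·24.92/2.2 = 25.6636.
Utility at the optimum: U(8.9444, 25.6636) = 5.2918.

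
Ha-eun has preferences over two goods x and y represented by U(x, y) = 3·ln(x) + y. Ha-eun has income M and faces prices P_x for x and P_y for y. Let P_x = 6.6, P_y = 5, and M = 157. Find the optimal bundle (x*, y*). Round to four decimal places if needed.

Set MRS = P_x/P_y: (3/x)/1 = P_x/P_y.
So x*(P_x,P_y) = 3·P_y/P_x, independent of income; and y* = (M − 3·P_y)/P_y.
At the given prices: x* = 3·5/6.6 = 2.2727, and y* = 28.4.

x* = 2.2727, y* = 28.4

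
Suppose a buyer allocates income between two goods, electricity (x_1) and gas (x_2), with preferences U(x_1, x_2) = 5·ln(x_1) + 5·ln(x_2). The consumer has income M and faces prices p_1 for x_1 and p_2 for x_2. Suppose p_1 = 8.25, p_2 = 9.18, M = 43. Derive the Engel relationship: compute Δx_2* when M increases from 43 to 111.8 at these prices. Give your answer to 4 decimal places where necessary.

The MRS is x_2/x_1. Set MRS = p_1/p_2.
Rearranging, p_2·x_2 = p_1·x_1. Substituting into the budget gives p_1·x_1·(1 + 1) = M.
Demand: x_1*(p_1,p_2,M) = 0.5·M/p_1 and x_2* = 0.5·M/p_2.
At p_1=8.25, p_2=9.18, M=43: x_2* = 0.5·43/9.18 = 2.342.
At M' = 111.8: x_2* = 6.0893. Change: 6.0893 − 2.342 = 3.7473.

Δx_2* = 3.7473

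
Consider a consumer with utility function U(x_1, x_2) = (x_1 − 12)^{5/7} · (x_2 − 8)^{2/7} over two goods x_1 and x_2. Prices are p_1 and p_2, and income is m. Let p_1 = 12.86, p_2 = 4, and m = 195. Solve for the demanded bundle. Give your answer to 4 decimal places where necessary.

x_1* = 12.4821, x_2* = 8.62

This is Cobb-Douglas in (x_1−12, x_2−8): tangency gives 5/7·p_2·(x_2−8) = 2/7·p_1·(x_1−12).
After buying the subsistence bundle (12, 8), a share 5/7 of the remaining income goes to x_1: x_1* = 12 + 5/7·(m − 12p_1 − 8p_2)/p_1.
Discretionary income = 195 − 12·12.86 − 8·4 = 8.68; x_1* = 12 + 5/7·8.68/12.86 = 12.4821; x_2* = 8 + 2/7·8.68/4 = 8.62.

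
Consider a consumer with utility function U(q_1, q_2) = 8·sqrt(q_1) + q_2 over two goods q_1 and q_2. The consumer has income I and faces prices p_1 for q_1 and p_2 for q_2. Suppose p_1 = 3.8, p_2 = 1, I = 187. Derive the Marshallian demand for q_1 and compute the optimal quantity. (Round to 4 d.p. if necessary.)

MU_q_1 = 4/√q_1, MU_q_2 = 1. Tangency: 4/√q_1 = p_1/p_2.
Thus q_1* = (4·p_2/p_1)² — independent of I — with the rest of income spent on q_2.
Plugging in: q_1* = (4·1/3.8)² = 1.108.

q_1* = 1.108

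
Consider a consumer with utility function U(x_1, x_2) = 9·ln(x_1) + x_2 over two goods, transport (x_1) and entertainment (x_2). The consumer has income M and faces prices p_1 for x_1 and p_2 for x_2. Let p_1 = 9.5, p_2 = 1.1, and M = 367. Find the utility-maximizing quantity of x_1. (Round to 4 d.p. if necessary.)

Set MRS = p_1/p_2: (9/x_1)/1 = p_1/p_2.
So x_1*(p_1,p_2) = 9·p_2/p_1, independent of income; and x_2* = (M − 9·p_2)/p_2.
At the given prices: x_1* = 9·1.1/9.5 = 1.0421.

x_1* = 1.0421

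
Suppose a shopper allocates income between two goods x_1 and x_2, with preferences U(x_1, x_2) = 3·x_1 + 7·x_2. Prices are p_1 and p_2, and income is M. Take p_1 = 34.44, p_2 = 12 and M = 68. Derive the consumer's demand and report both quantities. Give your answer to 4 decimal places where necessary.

Perfect substitutes: compare marginal utility per dollar. 3/p_1 vs 7/p_2 → 0.0871 vs 0.5833.
x_2 gives more utility per dollar, so spend all income on x_2: x_2* = M/p_2, x_1* = 0.
Numerically: x_1* = 0, x_2* = 5.6667.

x_1* = 0, x_2* = 5.6667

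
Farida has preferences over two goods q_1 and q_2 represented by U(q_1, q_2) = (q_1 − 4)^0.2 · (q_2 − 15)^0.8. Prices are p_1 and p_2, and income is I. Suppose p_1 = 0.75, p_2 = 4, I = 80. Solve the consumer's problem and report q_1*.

q_1* = 8.5333

Let q_1' = q_1−4, q_2' = q_2−15. MRS = (1/4)·q_2'/q_1' = p_1/p_2.
Substituting into the budget: q_1* = 4 + 0.2·(I − 4·p_1 − 15·p_2)/p_1, and q_2* = 15 + 0.8·(…)/p_2.
Discretionary income = 80 − 4·0.75 − 15·4 = 17; q_1* = 4 + 0.2·17/0.75 = 8.5333.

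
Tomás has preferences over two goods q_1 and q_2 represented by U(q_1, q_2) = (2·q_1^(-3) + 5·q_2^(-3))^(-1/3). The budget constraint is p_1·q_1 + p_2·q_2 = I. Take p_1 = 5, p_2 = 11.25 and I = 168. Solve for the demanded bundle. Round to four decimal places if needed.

q_1* = 10.1509, q_2* = 10.4218

From the CES first-order condition, (2/5)·(q_2/q_1)^(4) = p_1/p_2.
Hence q_2/q_1 = ((5/2)·p_1/p_2)^(1/(4)), i.e. raised to the 0.25 power.
With the ratio pinned down, the budget gives q_1* = I/(p_1 + p_2·(q_2/q_1)) and q_2* = (q_2/q_1)·q_1*.
Numerically q_2/q_1 = 1.02669, so q_1* = 168/(5 + 11.25·1.02669) = 10.1509 and q_2* = 1.02669·10.1509 = 10.4218.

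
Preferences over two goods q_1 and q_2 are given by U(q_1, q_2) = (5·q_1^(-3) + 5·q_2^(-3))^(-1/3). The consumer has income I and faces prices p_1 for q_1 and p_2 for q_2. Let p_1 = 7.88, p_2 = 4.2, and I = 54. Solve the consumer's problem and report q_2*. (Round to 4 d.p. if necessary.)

q_2* = 4.9392

From the CES first-order condition, (q_2/q_1)^(4) = p_1/p_2.
Solve for the ratio: q_2/q_1 = [p_1/p_2]^(0.25).
With the ratio pinned down, the budget gives q_1* = I/(p_1 + p_2·(q_2/q_1)) and q_2* = (q_2/q_1)·q_1*.
Numerically q_2/q_1 = 1.170359, so q_1* = 54/(7.88 + 4.2·1.170359) = 4.2202 and q_2* = 1.170359·4.2202 = 4.9392.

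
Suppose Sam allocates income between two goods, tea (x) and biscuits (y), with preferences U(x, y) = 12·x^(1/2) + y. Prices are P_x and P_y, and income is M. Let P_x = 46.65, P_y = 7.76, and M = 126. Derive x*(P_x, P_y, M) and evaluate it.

x* = 0.9961

Solve: √x = 6·P_y/P_x, so x*(P_x,P_y) = (6·P_y/P_x)², and y* = (M − P_x·x*)/P_y.
Plugging in: x* = (6·7.76/46.65)² = 0.9961.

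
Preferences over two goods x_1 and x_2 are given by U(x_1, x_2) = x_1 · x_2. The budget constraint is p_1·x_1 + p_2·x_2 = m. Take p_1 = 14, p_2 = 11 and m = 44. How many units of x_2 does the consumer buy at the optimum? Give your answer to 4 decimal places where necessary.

The MRS is x_2/x_1. Set MRS = p_1/p_2.
So p_2·x_2 = p_1·x_1; combined with the budget, a share 0.5 of income goes to x_1.
Demand: x_1*(p_1,p_2,m) = 0.5·m/p_1 and x_2* = 0.5·m/p_2.
At p_1=14, p_2=11, m=44: x_2* = 0.5·44/11 = 2.

x_2* = 2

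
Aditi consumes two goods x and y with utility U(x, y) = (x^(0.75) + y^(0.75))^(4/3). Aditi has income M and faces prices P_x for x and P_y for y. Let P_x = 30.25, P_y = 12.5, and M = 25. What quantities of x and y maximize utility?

x* = 0.0545, y* = 1.8682

MRS = MU_x/MU_y = (y/x)^(0.25). Set equal to P_x/P_y.
Hence y/x = (P_x/P_y)^(1/(0.25)), i.e. raised to the 4 power.
With the ratio pinned down, the budget gives x* = M/(P_x + P_y·(y/x)) and y* = (y/x)·x*.
Numerically y/x = 34.297421, so x* = 25/(30.25 + 12.5·34.297421) = 0.0545 and y* = 34.297421·0.0545 = 1.8682.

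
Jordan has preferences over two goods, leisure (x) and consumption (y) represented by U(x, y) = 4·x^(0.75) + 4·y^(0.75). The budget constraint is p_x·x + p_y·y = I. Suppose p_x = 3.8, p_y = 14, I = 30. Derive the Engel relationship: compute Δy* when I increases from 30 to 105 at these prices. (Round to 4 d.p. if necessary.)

MU_x ∝ 4·x^(-0.25), MU_y ∝ 4·y^(-0.25), so MRS = (y/x)^(0.25) = p_x/p_y.
Solve for the ratio: y/x = [p_x/p_y]^(4).
With the ratio pinned down, the budget gives x* = I/(p_x + p_y·(y/x)) and y* = (y/x)·x*.
Numerically y/x = 0.005428, so x* = 30/(3.8 + 14·0.005428) = 7.74 and y* = 0.005428·7.74 = 0.042.
At I' = 105: y* = 0.147. Change: 0.147 − 0.042 = 0.105.

Δy* = 0.105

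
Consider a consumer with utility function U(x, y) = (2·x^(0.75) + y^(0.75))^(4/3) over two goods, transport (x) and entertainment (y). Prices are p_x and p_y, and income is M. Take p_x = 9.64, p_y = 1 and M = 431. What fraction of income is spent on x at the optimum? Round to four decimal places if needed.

From the CES first-order condition, 2·(y/x)^(0.25) = p_x/p_y.
Solve for the ratio: y/x = [(1/2)·p_x/p_y]^(4).
Substitute y = (y/x)·x into the budget: x* = M/(p_x + p_y·(y/x)).
Numerically y/x = 539.74441, so x* = 431/(9.64 + 1·539.74441) = 0.7845 and y* = 539.74441·0.7845 = 423.4373.
Expenditure on x: 9.64·0.7845 = 7.5627; share = 0.0175.

share on x = 0.0175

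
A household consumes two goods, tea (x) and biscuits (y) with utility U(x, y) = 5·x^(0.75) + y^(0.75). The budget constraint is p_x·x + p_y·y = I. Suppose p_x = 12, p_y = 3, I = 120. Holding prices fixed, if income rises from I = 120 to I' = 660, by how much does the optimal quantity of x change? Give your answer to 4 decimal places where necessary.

Δx* = 40.82

From the CES first-order condition, 5·(y/x)^(0.25) = p_x/p_y.
Solve for the ratio: y/x = [(1/5)·p_x/p_y]^(4).
Substitute y = (y/x)·x into the budget: x* = I/(p_x + p_y·(y/x)).
Numerically y/x = 0.4096, so x* = 120/(12 + 3·0.4096) = 9.0711.
At I' = 660: x* = 49.8911. Change: 49.8911 − 9.0711 = 40.82.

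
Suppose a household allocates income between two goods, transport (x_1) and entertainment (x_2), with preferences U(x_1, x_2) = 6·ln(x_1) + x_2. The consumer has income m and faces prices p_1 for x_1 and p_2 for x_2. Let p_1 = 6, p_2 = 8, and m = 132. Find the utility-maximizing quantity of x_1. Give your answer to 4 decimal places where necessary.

Set MRS = p_1/p_2: (6/x_1)/1 = p_1/p_2.
So x_1*(p_1,p_2) = 6·p_2/p_1, independent of income; and x_2* = (m − 6·p_2)/p_2.
At the given prices: x_1* = 6·8/6 = 8.

x_1* = 8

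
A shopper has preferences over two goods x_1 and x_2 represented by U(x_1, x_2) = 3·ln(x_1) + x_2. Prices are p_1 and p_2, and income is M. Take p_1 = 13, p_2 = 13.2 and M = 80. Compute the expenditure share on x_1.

Set MRS = p_1/p_2: (3/x_1)/1 = p_1/p_2.
So x_1*(p_1,p_2) = 3·p_2/p_1, independent of income; and x_2* = (M − 3·p_2)/p_2.
At the given prices: x_1* = 3·13.2/13 = 3.0462, and x_2* = 3.0606.
Expenditure on x_1: 13·3.0462 = 39.6; share = 0.495.

share on x_1 = 0.495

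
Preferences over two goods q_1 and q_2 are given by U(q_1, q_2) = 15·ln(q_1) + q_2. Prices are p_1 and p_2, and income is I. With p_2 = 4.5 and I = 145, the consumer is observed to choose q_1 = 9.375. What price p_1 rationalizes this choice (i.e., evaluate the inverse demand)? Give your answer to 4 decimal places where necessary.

Set MRS = p_1/p_2: (15/q_1)/1 = p_1/p_2.
So q_1*(p_1,p_2) = 15·p_2/p_1, independent of income; and q_2* = (I − 15·p_2)/p_2.
Set q_1* = 9.375 in the demand function and solve for p_1: p_1 = 7.2.

p_1 = 7.2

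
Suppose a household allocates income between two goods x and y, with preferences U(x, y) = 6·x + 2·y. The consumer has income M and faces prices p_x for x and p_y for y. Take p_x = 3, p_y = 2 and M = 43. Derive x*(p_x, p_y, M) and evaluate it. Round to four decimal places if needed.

x* = 14.3333

Perfect substitutes: compare marginal utility per dollar. 6/p_x vs 2/p_y → 2 vs 1.
x gives more utility per dollar, so spend all income on x: x* = M/p_x, y* = 0.
Numerically: x* = 14.3333, y* = 0.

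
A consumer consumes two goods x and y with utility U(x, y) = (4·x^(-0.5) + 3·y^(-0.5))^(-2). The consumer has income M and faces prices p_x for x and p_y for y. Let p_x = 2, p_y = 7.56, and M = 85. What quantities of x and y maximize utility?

x* = 18.5923, y* = 6.3248

MRS = MU_x/MU_y = (4/3)·(y/x)^(1.5). Set equal to p_x/p_y.
Solve for the ratio: y/x = [(3/4)·p_x/p_y]^(2/3).
Substitute y = (y/x)·x into the budget: x* = M/(p_x + p_y·(y/x)).
Numerically y/x = 0.340183, so x* = 85/(2 + 7.56·0.340183) = 18.5923 and y* = 0.340183·18.5923 = 6.3248.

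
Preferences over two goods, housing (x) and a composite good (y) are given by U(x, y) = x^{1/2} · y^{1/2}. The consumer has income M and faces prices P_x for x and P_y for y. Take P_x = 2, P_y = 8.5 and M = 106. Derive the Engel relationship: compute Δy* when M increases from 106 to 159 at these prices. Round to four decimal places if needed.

The MRS is y/x. Set MRS = P_x/P_y.
So 0.5·P_y·y = 0.5·P_x·x; combined with the budget, a share 0.5 of income goes to x.
Demand: x*(P_x,P_y,M) = 0.5·M/P_x and y* = 0.5·M/P_y.
At P_x=2, P_y=8.5, M=106: y* = 0.5·106/8.5 = 6.2353.
At M' = 159: y* = 9.3529. Change: 9.3529 − 6.2353 = 3.1176.

Δy* = 3.1176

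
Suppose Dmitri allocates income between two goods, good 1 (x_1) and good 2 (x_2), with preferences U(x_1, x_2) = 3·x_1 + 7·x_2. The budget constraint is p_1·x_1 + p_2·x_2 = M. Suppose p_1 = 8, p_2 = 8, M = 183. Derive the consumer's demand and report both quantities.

x_1* = 0, x_2* = 22.875

x_2 gives more utility per dollar, so spend all income on x_2: x_2* = M/p_2, x_1* = 0.
Numerically: x_1* = 0, x_2* = 22.875.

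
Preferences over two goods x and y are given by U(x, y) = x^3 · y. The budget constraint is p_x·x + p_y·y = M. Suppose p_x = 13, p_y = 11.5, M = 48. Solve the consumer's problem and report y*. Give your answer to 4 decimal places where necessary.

y* = 1.0435

Tangency: MRS = 3·y/x = p_x/p_y.
So 3·p_y·y = p_x·x; combined with the budget, a share 0.75 of income goes to x.
Demand: x*(p_x,p_y,M) = 0.75·M/p_x and y* = 0.25·M/p_y.
At p_x=13, p_y=11.5, M=48: y* = 0.25·48/11.5 = 1.0435.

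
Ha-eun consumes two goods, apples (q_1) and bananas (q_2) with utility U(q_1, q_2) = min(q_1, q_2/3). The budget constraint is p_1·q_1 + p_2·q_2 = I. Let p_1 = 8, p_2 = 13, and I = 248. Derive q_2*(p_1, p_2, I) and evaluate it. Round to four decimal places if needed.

q_2* = 15.8298

Leontief preferences: the optimum is at the kink where q_1/1 = q_2/3, i.e. q_2 = 3·q_1.
Budget: p_1·q_1 + p_2·3·q_1 = I, so (p_1 + 3·p_2)·q_1 = I.
Demand: q_1*(p_1,p_2,I) = I/(p_1 + 3·p_2), q_2* = 3·I/(p_1 + 3·p_2).
Here 8 + 3·13 = 47, giving q_2* = 15.8298.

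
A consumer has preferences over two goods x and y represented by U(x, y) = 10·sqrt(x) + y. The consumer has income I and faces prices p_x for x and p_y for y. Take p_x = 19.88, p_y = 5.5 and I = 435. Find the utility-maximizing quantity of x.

MU_x = 5/√x, MU_y = 1. Tangency: 5/√x = p_x/p_y.
Thus x* = (5·p_y/p_x)² — independent of I — with the rest of income spent on y.
Plugging in: x* = (5·5.5/19.88)² = 1.9135.

x* = 1.9135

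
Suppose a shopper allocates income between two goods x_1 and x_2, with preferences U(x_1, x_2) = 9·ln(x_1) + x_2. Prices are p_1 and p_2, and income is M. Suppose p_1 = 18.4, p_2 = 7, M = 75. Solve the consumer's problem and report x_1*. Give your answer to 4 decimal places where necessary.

Set MRS = p_1/p_2: (9/x_1)/1 = p_1/p_2.
So x_1*(p_1,p_2) = 9·p_2/p_1, independent of income; and x_2* = (M − 9·p_2)/p_2.
At the given prices: x_1* = 9·7/18.4 = 3.4239.

x_1* = 3.4239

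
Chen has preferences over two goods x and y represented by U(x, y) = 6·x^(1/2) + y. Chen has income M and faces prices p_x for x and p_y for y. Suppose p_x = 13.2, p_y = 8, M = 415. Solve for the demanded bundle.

x* = 3.3058, y* = 46.4205

Set MRS = p_x/p_y: 3·x^(−1/2) = p_x/p_y.
Solve: √x = 3·p_y/p_x, so x*(p_x,p_y) = (3·p_y/p_x)², and y* = (M − p_x·x*)/p_y.
Plugging in: x* = (3·8/13.2)² = 3.3058, y* = 46.4205.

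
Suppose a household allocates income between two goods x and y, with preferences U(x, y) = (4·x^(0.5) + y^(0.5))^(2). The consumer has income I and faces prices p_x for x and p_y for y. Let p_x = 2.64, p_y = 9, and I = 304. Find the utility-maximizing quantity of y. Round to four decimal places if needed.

y* = 0.6081

Substitute y = (y/x)·x into the budget: x* = I/(p_x + p_y·(y/x)).
Numerically y/x = 0.005378, so x* = 304/(2.64 + 9·0.005378) = 113.0784 and y* = 0.005378·113.0784 = 0.6081.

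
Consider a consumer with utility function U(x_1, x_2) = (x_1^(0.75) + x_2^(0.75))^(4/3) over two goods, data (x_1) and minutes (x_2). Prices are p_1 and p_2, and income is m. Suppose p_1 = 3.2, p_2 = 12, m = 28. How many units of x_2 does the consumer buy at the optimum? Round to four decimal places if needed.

MRS = MU_x_1/MU_x_2 = (x_2/x_1)^(0.25). Set equal to p_1/p_2.
Hence x_2/x_1 = (p_1/p_2)^(1/(0.25)), i.e. raised to the 4 power.
With the ratio pinned down, the budget gives x_1* = m/(p_1 + p_2·(x_2/x_1)) and x_2* = (x_2/x_1)·x_1*.
Numerically x_2/x_1 = 0.005057, so x_1* = 28/(3.2 + 12·0.005057) = 8.5872 and x_2* = 0.005057·8.5872 = 0.0434.

x_2* = 0.0434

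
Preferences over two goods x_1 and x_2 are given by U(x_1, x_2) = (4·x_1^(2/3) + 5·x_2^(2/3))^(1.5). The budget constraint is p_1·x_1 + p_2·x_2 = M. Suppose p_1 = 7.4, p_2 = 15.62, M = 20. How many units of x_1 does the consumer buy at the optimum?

From the CES first-order condition, (4/5)·(x_2/x_1)^(1/3) = p_1/p_2.
Hence x_2/x_1 = ((5/4)·p_1/p_2)^(1/(1/3)), i.e. raised to the 3 power.
Substitute x_2 = (x_2/x_1)·x_1 into the budget: x_1* = M/(p_1 + p_2·(x_2/x_1)).
Numerically x_2/x_1 = 0.207674, so x_1* = 20/(7.4 + 15.62·0.207674) = 1.879.

x_1* = 1.879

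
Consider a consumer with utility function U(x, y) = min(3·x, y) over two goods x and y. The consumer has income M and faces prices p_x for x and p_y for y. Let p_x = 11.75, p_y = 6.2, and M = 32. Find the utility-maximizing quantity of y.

y* = 3.1631

With perfect complements, no substitution: consume in ratio x:y = 1:3.
Budget: p_x·x + p_y·3·x = M, so (p_x + 3·p_y)·x = M.
Demand: x*(p_x,p_y,M) = M/(p_x + 3·p_y), y* = 3·M/(p_x + 3·p_y).
Here 11.75 + 3·6.2 = 30.35, giving y* = 3.1631.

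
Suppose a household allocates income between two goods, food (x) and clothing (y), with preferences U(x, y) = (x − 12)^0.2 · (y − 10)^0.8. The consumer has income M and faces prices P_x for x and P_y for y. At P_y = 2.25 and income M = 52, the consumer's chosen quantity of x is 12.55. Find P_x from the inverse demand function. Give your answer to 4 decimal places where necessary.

P_x = 2

This is Cobb-Douglas in (x−12, y−10): tangency gives 0.2·P_y·(y−10) = 0.8·P_x·(x−12).
Substituting into the budget: x* = 12 + 0.2·(M − 12·P_x − 10·P_y)/P_x, and y* = 10 + 0.8·(…)/P_y.
Set x* = 12.55 in the demand function and solve for P_x: P_x = 2.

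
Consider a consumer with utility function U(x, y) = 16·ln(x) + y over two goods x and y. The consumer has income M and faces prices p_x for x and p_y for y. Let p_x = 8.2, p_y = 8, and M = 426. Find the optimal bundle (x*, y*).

MU_x = 16/x, MU_y = 1. Tangency: 16/x = p_x/p_y.
So x*(p_x,p_y) = 16·p_y/p_x, independent of income; and y* = (M − 16·p_y)/p_y.
At the given prices: x* = 16·8/8.2 = 15.6098, and y* = 37.25.

x* = 15.6098, y* = 37.25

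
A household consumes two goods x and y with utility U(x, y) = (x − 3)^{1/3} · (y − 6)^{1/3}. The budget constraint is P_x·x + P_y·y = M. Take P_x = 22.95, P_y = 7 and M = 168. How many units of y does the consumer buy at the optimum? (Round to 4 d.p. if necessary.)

Discretionary income = 168 − 3·22.95 − 6·7 = 57.15; y* = 6 + 0.5·57.15/7 = 10.0821.

y* = 10.0821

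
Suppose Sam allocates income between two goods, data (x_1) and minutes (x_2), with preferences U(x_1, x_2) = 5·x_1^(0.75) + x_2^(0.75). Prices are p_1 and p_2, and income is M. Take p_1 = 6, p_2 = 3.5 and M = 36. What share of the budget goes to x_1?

share on x_1 = 0.992

From the CES first-order condition, 5·(x_2/x_1)^(0.25) = p_1/p_2.
Hence x_2/x_1 = ((1/5)·p_1/p_2)^(1/(0.25)), i.e. raised to the 4 power.
Substitute x_2 = (x_2/x_1)·x_1 into the budget: x_1* = M/(p_1 + p_2·(x_2/x_1)).
Numerically x_2/x_1 = 0.013818, so x_1* = 36/(6 + 3.5·0.013818) = 5.952 and x_2* = 0.013818·5.952 = 0.0822.
Expenditure on x_1: 6·5.952 = 35.7121; share = 0.992.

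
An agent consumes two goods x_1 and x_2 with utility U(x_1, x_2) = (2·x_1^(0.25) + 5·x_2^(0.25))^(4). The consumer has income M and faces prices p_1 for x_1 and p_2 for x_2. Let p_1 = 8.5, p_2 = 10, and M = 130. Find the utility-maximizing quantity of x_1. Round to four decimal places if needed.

From the CES first-order condition, (2/5)·(x_2/x_1)^(0.75) = p_1/p_2.
Hence x_2/x_1 = ((5/2)·p_1/p_2)^(1/(0.75)), i.e. raised to the 4/3 power.
With the ratio pinned down, the budget gives x_1* = M/(p_1 + p_2·(x_2/x_1)) and x_2* = (x_2/x_1)·x_1*.
Numerically x_2/x_1 = 2.731987, so x_1* = 130/(8.5 + 10·2.731987) = 3.6293.

x_1* = 3.6293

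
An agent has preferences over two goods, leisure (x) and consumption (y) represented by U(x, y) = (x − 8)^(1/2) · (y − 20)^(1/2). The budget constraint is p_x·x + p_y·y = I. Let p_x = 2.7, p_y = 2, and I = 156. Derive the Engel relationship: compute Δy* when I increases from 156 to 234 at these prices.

This is Cobb-Douglas in (x−8, y−20): tangency gives 0.5·p_y·(y−20) = 0.5·p_x·(x−8).
After buying the subsistence bundle (8, 20), a share 0.5 of the remaining income goes to x: x* = 8 + 0.5·(I − 8p_x − 20p_y)/p_x.
Discretionary income = 156 − 8·2.7 − 20·2 = 94.4; y* = 20 + 0.5·94.4/2 = 43.6.
At I' = 234: y* = 63.1. Change: 63.1 − 43.6 = 19.5.

Δy* = 19.5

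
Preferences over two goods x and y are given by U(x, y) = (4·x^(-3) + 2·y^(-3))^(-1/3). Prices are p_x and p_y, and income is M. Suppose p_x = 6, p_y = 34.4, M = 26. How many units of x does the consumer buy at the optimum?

With the ratio pinned down, the budget gives x* = M/(p_x + p_y·(y/x)) and y* = (y/x)·x*.
Numerically y/x = 0.543426, so x* = 26/(6 + 34.4·0.543426) = 1.0529.

x* = 1.0529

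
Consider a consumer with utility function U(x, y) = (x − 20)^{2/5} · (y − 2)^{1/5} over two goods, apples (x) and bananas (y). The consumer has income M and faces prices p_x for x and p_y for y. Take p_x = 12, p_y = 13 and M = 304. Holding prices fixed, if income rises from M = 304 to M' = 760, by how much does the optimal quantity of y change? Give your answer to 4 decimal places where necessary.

Δy* = 11.6923

After buying the subsistence bundle (20, 2), a share 2/3 of the remaining income goes to x: x* = 20 + 2/3·(M − 20p_x − 2p_y)/p_x.
Discretionary income = 304 − 20·12 − 2·13 = 38; y* = 2 + 1/3·38/13 = 2.9744.
At M' = 760: y* = 14.6667. Change: 14.6667 − 2.9744 = 11.6923.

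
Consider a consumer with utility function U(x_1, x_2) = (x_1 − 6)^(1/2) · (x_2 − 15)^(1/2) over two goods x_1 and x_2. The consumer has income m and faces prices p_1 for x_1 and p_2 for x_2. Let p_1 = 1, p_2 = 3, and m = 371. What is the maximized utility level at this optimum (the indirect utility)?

V = 92.376

Let x_1' = x_1−6, x_2' = x_2−15. MRS = x_2'/x_1' = p_1/p_2.
After buying the subsistence bundle (6, 15), a share 0.5 of the remaining income goes to x_1: x_1* = 6 + 0.5·(m − 6p_1 − 15p_2)/p_1.
Discretionary income = 371 − 6·1 − 15·3 = 320; x_1* = 6 + 0.5·320/1 = 166; x_2* = 15 + 0.5·320/3 = 68.3333.
Utility at the optimum: U(166, 68.3333) = 92.376.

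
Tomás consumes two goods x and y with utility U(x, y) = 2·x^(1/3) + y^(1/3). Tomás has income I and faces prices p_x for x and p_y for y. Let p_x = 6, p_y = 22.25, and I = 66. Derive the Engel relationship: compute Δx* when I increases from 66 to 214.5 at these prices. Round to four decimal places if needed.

From the CES first-order condition, 2·(y/x)^(2/3) = p_x/p_y.
Hence y/x = ((1/2)·p_x/p_y)^(1/(2/3)), i.e. raised to the 1.5 power.
Substitute y = (y/x)·x into the budget: x* = I/(p_x + p_y·(y/x)).
Numerically y/x = 0.049509, so x* = 66/(6 + 22.25·0.049509) = 9.2937.
At I' = 214.5: x* = 30.2045. Change: 30.2045 − 9.2937 = 20.9108.

Δx* = 20.9108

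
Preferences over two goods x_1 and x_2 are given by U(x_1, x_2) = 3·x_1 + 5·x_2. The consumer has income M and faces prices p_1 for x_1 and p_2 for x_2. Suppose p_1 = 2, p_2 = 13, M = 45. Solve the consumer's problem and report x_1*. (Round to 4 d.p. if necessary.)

x_1* = 22.5

Linear utility — the consumer picks whichever good has higher MU/price: 3/2 = 1.5 vs 5/13 = 0.3846.
x_1 gives more utility per dollar, so spend all income on x_1: x_1* = M/p_1, x_2* = 0.
Numerically: x_1* = 22.5, x_2* = 0.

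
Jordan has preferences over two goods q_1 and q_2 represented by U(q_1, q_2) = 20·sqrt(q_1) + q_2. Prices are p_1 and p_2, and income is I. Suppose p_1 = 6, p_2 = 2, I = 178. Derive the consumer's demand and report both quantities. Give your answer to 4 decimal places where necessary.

MU_q_1 = 10/√q_1, MU_q_2 = 1. Tangency: 10/√q_1 = p_1/p_2.
Thus q_1* = (10·p_2/p_1)² — independent of I — with the rest of income spent on q_2.
Plugging in: q_1* = (10·2/6)² = 11.1111, q_2* = 55.6667.

q_1* = 11.1111, q_2* = 55.6667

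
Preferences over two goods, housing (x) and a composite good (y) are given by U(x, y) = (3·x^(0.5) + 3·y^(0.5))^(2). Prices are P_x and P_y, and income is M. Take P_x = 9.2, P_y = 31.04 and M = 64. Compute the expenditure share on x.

share on x = 0.7714

From the CES first-order condition, (y/x)^(0.5) = P_x/P_y.
Solve for the ratio: y/x = [P_x/P_y]^(2).
With the ratio pinned down, the budget gives x* = M/(P_x + P_y·(y/x)) and y* = (y/x)·x*.
Numerically y/x = 0.087848, so x* = 64/(9.2 + 31.04·0.087848) = 5.3661 and y* = 0.087848·5.3661 = 0.4714.
Expenditure on x: 9.2·5.3661 = 49.3678; share = 0.7714.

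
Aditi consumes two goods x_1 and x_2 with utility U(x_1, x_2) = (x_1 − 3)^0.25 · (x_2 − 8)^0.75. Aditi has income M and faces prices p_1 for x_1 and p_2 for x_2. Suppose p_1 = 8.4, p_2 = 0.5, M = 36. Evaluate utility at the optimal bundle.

Let x_1' = x_1−3, x_2' = x_2−8. MRS = (1/3)·x_2'/x_1' = p_1/p_2.
After buying the subsistence bundle (3, 8), a share 0.25 of the remaining income goes to x_1: x_1* = 3 + 0.25·(M − 3p_1 − 8p_2)/p_1.
Discretionary income = 36 − 3·8.4 − 8·0.5 = 6.8; x_1* = 3 + 0.25·6.8/8.4 = 3.2024; x_2* = 8 + 0.75·6.8/0.5 = 18.2.
Utility at the optimum: U(3.2024, 18.2) = 3.8282.

V = 3.8282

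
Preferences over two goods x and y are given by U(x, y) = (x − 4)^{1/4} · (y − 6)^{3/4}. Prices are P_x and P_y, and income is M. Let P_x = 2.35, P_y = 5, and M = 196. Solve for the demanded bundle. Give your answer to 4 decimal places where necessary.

Let x' = x−4, y' = y−6. MRS = (1/3)·y'/x' = P_x/P_y.
After buying the subsistence bundle (4, 6), a share 0.25 of the remaining income goes to x: x* = 4 + 0.25·(M − 4P_x − 6P_y)/P_x.
Discretionary income = 196 − 4·2.35 − 6·5 = 156.6; x* = 4 + 0.25·156.6/2.35 = 20.6596; y* = 6 + 0.75·156.6/5 = 29.49.

x* = 20.6596, y* = 29.49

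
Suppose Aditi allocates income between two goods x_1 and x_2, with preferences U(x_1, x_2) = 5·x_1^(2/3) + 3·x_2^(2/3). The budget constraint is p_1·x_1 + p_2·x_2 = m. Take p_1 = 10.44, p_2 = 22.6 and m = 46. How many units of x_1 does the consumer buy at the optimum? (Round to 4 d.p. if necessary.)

Substitute x_2 = (x_2/x_1)·x_1 into the budget: x_1* = m/(p_1 + p_2·(x_2/x_1)).
Numerically x_2/x_1 = 0.021293, so x_1* = 46/(10.44 + 22.6·0.021293) = 4.212.

x_1* = 4.212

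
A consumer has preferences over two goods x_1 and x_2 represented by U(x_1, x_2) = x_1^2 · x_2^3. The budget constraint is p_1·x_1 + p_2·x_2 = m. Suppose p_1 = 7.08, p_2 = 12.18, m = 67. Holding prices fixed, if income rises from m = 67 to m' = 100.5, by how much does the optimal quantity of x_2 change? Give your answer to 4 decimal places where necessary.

Δx_2* = 1.6502

MU_x_1/MU_x_2 = (2·x_2)/(3·x_1); tangency sets this equal to p_1/p_2.
So 2·p_2·x_2 = 3·p_1·x_1; combined with the budget, a share 0.4 of income goes to x_1.
Demand: x_1*(p_1,p_2,m) = 0.4·m/p_1 and x_2* = 0.6·m/p_2.
At p_1=7.08, p_2=12.18, m=67: x_2* = 0.6·67/12.18 = 3.3005.
At m' = 100.5: x_2* = 4.9507. Change: 4.9507 − 3.3005 = 1.6502.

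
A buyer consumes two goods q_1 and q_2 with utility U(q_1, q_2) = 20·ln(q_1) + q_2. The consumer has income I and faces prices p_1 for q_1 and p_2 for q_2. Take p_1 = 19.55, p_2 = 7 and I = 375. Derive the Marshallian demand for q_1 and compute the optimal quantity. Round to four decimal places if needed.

q_1* = 7.1611

Set MRS = p_1/p_2: (20/q_1)/1 = p_1/p_2.
So q_1*(p_1,p_2) = 20·p_2/p_1, independent of income; and q_2* = (I − 20·p_2)/p_2.
At the given prices: q_1* = 20·7/19.55 = 7.1611.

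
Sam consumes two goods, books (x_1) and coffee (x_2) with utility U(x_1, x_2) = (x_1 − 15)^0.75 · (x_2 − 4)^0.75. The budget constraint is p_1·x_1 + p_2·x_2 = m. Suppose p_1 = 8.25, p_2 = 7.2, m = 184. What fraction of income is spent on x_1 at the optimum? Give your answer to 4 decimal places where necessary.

share on x_1 = 0.758

MRS = (x_2−4)/(x_1−15). Tangency with p_1/p_2 gives x_2−4 = (p_1/p_2)·(x_1−15).
Substituting into the budget: x_1* = 15 + 0.5·(m − 15·p_1 − 4·p_2)/p_1, and x_2* = 4 + 0.5·(…)/p_2.
Discretionary income = 184 − 15·8.25 − 4·7.2 = 31.45; x_1* = 15 + 0.5·31.45/8.25 = 16.9061; x_2* = 4 + 0.5·31.45/7.2 = 6.184.
Expenditure on x_1: 8.25·16.9061 = 139.475; share = 0.758.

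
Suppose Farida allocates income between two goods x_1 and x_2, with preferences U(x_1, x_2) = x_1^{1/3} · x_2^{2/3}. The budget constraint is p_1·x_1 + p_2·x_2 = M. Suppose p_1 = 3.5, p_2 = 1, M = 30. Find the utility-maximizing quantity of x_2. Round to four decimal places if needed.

x_2* = 20

MU_x_1/MU_x_2 = (1/3·x_2)/(2/3·x_1); tangency sets this equal to p_1/p_2.
So 1/3·p_2·x_2 = 2/3·p_1·x_1; combined with the budget, a share 1/3 of income goes to x_1.
Demand: x_1*(p_1,p_2,M) = 1/3·M/p_1 and x_2* = 2/3·M/p_2.
At p_1=3.5, p_2=1, M=30: x_2* = 2/3·30/1 = 20.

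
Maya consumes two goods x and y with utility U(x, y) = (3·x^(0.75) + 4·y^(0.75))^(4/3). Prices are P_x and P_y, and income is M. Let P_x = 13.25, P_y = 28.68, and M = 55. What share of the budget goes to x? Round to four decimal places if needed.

From the CES first-order condition, (3/4)·(y/x)^(0.25) = P_x/P_y.
Solve for the ratio: y/x = [(4/3)·P_x/P_y]^(4).
With the ratio pinned down, the budget gives x* = M/(P_x + P_y·(y/x)) and y* = (y/x)·x*.
Numerically y/x = 0.14398, so x* = 55/(13.25 + 28.68·0.14398) = 3.1647 and y* = 0.14398·3.1647 = 0.4556.
Expenditure on x: 13.25·3.1647 = 41.932; share = 0.7624.

share on x = 0.7624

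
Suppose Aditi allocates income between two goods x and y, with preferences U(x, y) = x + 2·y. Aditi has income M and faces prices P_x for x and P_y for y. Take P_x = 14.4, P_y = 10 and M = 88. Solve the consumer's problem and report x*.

x* = 0

Linear utility — the consumer picks whichever good has higher MU/price: 1/14.4 = 0.0694 vs 2/10 = 0.2.
y gives more utility per dollar, so spend all income on y: y* = M/P_y, x* = 0.
Numerically: x* = 0, y* = 8.8.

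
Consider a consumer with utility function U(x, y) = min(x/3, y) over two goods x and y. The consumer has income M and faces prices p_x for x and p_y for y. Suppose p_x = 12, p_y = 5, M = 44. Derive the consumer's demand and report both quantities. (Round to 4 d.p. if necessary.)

x* = 3.2195, y* = 1.0732

With perfect complements, no substitution: consume in ratio x:y = 3:1.
Budget: p_x·x + p_y·(1/3)·x = M, so (3·p_x + p_y)·x = 3·M.
Demand: x*(p_x,p_y,M) = 3·M/(3·p_x + p_y), y* = M/(3·p_x + p_y).
Here 3·12 + 5 = 41, giving x* = 3.2195 and y* = 1.0732.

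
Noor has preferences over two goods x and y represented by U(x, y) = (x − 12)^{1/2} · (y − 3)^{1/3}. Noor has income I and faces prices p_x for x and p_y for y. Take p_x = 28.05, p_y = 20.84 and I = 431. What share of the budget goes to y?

Let x' = x−12, y' = y−3. MRS = (3/2)·y'/x' = p_x/p_y.
Substituting into the budget: x* = 12 + 0.6·(I − 12·p_x − 3·p_y)/p_x, and y* = 3 + 0.4·(…)/p_y.
Discretionary income = 431 − 12·28.05 − 3·20.84 = 31.88; x* = 12 + 0.6·31.88/28.05 = 12.6819; y* = 3 + 0.4·31.88/20.84 = 3.6119.
Expenditure on y: 20.84·3.6119 = 75.272; share = 0.1746.

share on y = 0.1746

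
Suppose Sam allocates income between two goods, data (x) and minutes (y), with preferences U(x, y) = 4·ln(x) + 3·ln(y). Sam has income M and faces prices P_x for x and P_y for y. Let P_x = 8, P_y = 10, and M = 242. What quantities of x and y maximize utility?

Demand: x*(P_x,P_y,M) = 4/7·M/P_x and y* = 3/7·M/P_y.
At P_x=8, P_y=10, M=242: x* = 4/7·242/8 = 17.2857, y* = 10.3714.

x* = 17.2857, y* = 10.3714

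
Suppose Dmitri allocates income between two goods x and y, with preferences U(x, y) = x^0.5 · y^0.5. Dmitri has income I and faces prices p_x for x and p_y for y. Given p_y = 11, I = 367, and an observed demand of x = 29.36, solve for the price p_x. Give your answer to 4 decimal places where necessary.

p_x = 6.25

The MRS is y/x. Set MRS = p_x/p_y.
So 0.5·p_y·y = 0.5·p_x·x; combined with the budget, a share 0.5 of income goes to x.
Demand: x*(p_x,p_y,I) = 0.5·I/p_x and y* = 0.5·I/p_y.
Set x* = 29.36 in the demand function and solve for p_x: p_x = 6.25.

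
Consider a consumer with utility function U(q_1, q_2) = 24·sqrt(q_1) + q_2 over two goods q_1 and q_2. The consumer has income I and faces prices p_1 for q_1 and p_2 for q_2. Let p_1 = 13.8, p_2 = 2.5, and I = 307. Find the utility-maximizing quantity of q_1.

q_1* = 4.7259

Utility is quasi-linear in q_2; the FOC for q_1 is 12/√q_1 = p_1/p_2.
Solve: √q_1 = 12·p_2/p_1, so q_1*(p_1,p_2) = (12·p_2/p_1)², and q_2* = (I − p_1·q_1*)/p_2.
Plugging in: q_1* = (12·2.5/13.8)² = 4.7259.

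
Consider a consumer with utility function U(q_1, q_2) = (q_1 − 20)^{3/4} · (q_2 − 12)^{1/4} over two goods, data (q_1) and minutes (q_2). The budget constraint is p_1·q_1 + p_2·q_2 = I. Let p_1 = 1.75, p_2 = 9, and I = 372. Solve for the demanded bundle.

Let q_1' = q_1−20, q_2' = q_2−12. MRS = 3·q_2'/q_1' = p_1/p_2.
Substituting into the budget: q_1* = 20 + 0.75·(I − 20·p_1 − 12·p_2)/p_1, and q_2* = 12 + 0.25·(…)/p_2.
Discretionary income = 372 − 20·1.75 − 12·9 = 229; q_1* = 20 + 0.75·229/1.75 = 118.1429; q_2* = 12 + 0.25·229/9 = 18.3611.

q_1* = 118.1429, q_2* = 18.3611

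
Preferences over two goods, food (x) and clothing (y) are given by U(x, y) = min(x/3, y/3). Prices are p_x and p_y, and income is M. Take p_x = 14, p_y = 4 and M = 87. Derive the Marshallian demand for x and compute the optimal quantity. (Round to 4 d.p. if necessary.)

With perfect complements, no substitution: consume in ratio x:y = 3:3.
Budget: p_x·x + p_y·x = M, so (3·p_x + 3·p_y)·x = 3·M.
Demand: x*(p_x,p_y,M) = 3·M/(3·p_x + 3·p_y), y* = 3·M/(3·p_x + 3·p_y).
Here 3·14 + 3·4 = 54, giving x* = 4.8333.

x* = 4.8333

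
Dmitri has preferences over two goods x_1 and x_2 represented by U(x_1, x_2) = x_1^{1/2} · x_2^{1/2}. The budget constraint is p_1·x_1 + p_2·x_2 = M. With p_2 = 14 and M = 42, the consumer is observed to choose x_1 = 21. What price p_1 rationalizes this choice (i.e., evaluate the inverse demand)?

p_1 = 1

Tangency: MRS = x_2/x_1 = p_1/p_2.
Rearranging, p_2·x_2 = p_1·x_1. Substituting into the budget gives p_1·x_1·(1 + 1) = M.
Demand: x_1*(p_1,p_2,M) = 0.5·M/p_1 and x_2* = 0.5·M/p_2.
Set x_1* = 21 in the demand function and solve for p_1: p_1 = 1.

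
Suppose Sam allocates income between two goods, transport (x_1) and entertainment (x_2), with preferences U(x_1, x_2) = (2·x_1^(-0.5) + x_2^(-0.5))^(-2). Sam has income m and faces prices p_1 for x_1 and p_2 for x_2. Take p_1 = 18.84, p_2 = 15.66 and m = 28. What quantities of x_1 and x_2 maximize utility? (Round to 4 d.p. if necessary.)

x_1* = 0.9334, x_2* = 0.6651

From the CES first-order condition, 2·(x_2/x_1)^(1.5) = p_1/p_2.
Hence x_2/x_1 = ((1/2)·p_1/p_2)^(1/(1.5)), i.e. raised to the 2/3 power.
Substitute x_2 = (x_2/x_1)·x_1 into the budget: x_1* = m/(p_1 + p_2·(x_2/x_1)).
Numerically x_2/x_1 = 0.71259, so x_1* = 28/(18.84 + 15.66·0.71259) = 0.9334 and x_2* = 0.71259·0.9334 = 0.6651.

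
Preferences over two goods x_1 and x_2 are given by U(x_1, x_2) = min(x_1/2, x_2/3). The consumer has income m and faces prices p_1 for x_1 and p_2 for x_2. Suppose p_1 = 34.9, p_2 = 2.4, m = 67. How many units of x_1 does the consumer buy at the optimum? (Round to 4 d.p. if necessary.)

x_1* = 1.7403

Demand: x_1*(p_1,p_2,m) = 2·m/(2·p_1 + 3·p_2), x_2* = 3·m/(2·p_1 + 3·p_2).
Here 2·34.9 + 3·2.4 = 77, giving x_1* = 1.7403.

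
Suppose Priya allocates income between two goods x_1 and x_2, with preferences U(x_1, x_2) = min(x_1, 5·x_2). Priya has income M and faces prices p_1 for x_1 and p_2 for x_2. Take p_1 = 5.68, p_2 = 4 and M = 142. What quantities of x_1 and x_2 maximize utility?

Leontief preferences: the optimum is at the kink where x_1/5 = x_2/1, i.e. x_2 = (1/5)·x_1.
Budget: p_1·x_1 + p_2·(1/5)·x_1 = M, so (5·p_1 + p_2)·x_1 = 5·M.
Demand: x_1*(p_1,p_2,M) = 5·M/(5·p_1 + p_2), x_2* = M/(5·p_1 + p_2).
Here 5·5.68 + 4 = 32.4, giving x_1* = 21.9136 and x_2* = 4.3827.

x_1* = 21.9136, x_2* = 4.3827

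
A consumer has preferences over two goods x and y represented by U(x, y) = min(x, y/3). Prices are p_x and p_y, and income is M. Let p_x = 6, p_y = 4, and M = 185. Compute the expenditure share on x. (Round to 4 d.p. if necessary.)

With perfect complements, no substitution: consume in ratio x:y = 1:3.
Budget: p_x·x + p_y·3·x = M, so (p_x + 3·p_y)·x = M.
Demand: x*(p_x,p_y,M) = M/(p_x + 3·p_y), y* = 3·M/(p_x + 3·p_y).
Here 6 + 3·4 = 18, giving x* = 10.2778 and y* = 30.8333.
Expenditure on x: 6·10.2778 = 61.6667; share = 0.3333.

share on x = 0.3333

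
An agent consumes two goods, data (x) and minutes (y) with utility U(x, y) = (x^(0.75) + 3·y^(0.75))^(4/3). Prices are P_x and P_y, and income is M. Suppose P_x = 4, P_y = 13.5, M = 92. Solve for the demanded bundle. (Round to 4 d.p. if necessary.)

x* = 7.4026, y* = 4.6214

MRS = MU_x/MU_y = (1/3)·(y/x)^(0.25). Set equal to P_x/P_y.
Hence y/x = (3·P_x/P_y)^(1/(0.25)), i.e. raised to the 4 power.
Substitute y = (y/x)·x into the budget: x* = M/(P_x + P_y·(y/x)).
Numerically y/x = 0.624295, so x* = 92/(4 + 13.5·0.624295) = 7.4026 and y* = 0.624295·7.4026 = 4.6214.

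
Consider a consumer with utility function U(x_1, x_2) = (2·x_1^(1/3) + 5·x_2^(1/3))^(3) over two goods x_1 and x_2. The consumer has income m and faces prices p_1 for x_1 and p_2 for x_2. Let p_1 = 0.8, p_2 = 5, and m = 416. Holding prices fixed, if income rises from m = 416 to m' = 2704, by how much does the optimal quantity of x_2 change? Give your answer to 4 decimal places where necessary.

Δx_2* = 280.3139

MRS = MU_x_1/MU_x_2 = (2/5)·(x_2/x_1)^(2/3). Set equal to p_1/p_2.
Hence x_2/x_1 = ((5/2)·p_1/p_2)^(1/(2/3)), i.e. raised to the 1.5 power.
Substitute x_2 = (x_2/x_1)·x_1 into the budget: x_1* = m/(p_1 + p_2·(x_2/x_1)).
Numerically x_2/x_1 = 0.252982, so x_1* = 416/(0.8 + 5·0.252982) = 201.4615 and x_2* = 0.252982·201.4615 = 50.9662.
At m' = 2704: x_2* = 331.2801. Change: 331.2801 − 50.9662 = 280.3139.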